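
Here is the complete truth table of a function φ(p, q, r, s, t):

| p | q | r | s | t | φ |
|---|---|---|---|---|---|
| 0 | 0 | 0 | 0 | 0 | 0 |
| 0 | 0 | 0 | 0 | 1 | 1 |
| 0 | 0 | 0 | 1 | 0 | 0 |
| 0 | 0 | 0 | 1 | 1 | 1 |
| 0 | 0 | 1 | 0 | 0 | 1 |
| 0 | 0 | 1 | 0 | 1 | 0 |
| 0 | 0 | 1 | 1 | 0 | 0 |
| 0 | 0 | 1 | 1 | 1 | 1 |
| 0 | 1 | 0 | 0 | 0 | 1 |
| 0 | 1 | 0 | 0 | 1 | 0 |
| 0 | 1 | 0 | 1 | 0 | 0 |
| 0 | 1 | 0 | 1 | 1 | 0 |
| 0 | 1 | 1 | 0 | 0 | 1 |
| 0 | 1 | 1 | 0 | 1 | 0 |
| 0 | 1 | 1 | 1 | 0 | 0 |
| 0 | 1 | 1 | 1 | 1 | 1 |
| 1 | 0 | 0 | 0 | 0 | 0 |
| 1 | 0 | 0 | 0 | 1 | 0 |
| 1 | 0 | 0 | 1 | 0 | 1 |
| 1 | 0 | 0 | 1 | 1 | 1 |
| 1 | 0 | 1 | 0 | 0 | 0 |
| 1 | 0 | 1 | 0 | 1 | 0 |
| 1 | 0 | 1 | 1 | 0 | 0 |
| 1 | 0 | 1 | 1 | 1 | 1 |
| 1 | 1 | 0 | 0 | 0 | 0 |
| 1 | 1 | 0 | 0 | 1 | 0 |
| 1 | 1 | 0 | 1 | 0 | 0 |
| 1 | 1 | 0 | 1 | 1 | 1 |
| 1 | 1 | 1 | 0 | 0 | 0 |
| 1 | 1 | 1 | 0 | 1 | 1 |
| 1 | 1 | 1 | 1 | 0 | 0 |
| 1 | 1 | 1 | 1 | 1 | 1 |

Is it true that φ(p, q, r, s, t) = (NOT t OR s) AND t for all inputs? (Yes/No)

Evaluate (NOT t OR s) AND t on each row and compare to φ:
  p=0, q=0, r=0, s=0, t=0: formula gives 0, φ = 0 ✓
  p=0, q=0, r=0, s=0, t=1: formula gives 0, but φ = 1 ✗
Row (0,0,0,0,1) is a counterexample, so the formula is not equivalent to φ.

No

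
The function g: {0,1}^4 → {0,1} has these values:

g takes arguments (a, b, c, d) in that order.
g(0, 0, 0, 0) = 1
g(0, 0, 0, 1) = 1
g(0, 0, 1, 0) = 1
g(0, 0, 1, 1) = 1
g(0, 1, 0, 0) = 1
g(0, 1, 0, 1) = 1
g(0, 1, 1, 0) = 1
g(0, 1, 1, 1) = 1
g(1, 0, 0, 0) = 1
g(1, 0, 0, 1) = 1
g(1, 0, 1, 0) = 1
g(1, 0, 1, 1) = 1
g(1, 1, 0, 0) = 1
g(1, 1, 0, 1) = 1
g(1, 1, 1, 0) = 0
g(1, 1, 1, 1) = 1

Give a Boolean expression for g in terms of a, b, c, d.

Only row (1,1,1,0) gives 0. So g is 1 everywhere except there — the complement of the minterm a·b·c·¬d.

g(a, b, c, d) = not (((a and b) and c) and not d)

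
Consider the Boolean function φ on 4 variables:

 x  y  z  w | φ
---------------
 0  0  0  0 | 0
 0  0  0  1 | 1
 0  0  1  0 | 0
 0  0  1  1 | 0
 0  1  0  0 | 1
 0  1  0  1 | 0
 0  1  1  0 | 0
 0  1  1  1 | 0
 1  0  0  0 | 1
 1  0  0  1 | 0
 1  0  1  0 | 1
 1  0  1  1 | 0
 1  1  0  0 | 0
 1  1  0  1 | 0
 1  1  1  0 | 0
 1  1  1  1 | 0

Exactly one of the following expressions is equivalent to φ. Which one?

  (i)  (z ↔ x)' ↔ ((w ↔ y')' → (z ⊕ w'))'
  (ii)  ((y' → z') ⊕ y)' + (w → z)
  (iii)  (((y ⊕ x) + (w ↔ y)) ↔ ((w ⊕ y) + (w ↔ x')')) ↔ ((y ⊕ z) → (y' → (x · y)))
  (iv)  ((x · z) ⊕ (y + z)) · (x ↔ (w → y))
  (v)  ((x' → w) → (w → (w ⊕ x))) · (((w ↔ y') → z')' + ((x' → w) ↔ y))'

(i) disagrees with φ on (0,0,0,0) (formula → 1, table → 0); rule it out.
(ii) disagrees with φ on (0,0,0,0) (formula → 1, table → 0); rule it out.
(iii) disagrees with φ on (0,0,0,0) (formula → 1, table → 0); rule it out.
(iv) disagrees with φ on (0,0,0,1) (formula → 0, table → 1); rule it out.
(v) is the remaining candidate, and it agrees with φ on all 16 inputs.

v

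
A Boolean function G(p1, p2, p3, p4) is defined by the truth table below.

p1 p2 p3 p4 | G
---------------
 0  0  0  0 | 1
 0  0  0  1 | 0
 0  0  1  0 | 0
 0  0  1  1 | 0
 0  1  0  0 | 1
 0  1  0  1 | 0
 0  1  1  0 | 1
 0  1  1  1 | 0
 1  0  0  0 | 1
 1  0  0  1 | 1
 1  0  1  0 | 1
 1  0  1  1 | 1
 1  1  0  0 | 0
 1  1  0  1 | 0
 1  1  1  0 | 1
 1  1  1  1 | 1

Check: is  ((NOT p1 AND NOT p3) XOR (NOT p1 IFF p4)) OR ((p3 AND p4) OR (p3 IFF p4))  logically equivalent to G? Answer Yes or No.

Evaluate ((NOT p1 AND NOT p3) XOR (NOT p1 IFF p4)) OR ((p3 AND p4) OR (p3 IFF p4)) on each row and compare to G:
  p1=0, p2=0, p3=0, p4=0: formula gives 1, G = 1 ✓
  p1=0, p2=0, p3=0, p4=1: formula gives 0, G = 0 ✓
  p1=0, p2=0, p3=1, p4=0: formula gives 0, G = 0 ✓
  p1=0, p2=0, p3=1, p4=1: formula gives 1, but G = 0 ✗
Since they disagree at (0,0,1,1), the expression is not a correct formula for G.

No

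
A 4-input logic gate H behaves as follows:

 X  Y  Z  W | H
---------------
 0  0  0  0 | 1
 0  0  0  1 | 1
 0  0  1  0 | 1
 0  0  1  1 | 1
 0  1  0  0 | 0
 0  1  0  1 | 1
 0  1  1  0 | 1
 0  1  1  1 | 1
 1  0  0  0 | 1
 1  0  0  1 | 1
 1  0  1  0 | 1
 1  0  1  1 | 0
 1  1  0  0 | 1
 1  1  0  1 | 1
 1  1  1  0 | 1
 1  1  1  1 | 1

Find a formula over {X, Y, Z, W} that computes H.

H(X, Y, Z, W) = ((((X' · Y) · Z') · W') + (((X · Y') · Z) · W))'

There are just 2 zero rows: (0,1,0,0), (1,0,1,1). Their minterms are ¬X·Y·¬Z·¬W, X·¬Y·Z·W; the OR of those covers precisely the 0-outputs, and negating it yields H.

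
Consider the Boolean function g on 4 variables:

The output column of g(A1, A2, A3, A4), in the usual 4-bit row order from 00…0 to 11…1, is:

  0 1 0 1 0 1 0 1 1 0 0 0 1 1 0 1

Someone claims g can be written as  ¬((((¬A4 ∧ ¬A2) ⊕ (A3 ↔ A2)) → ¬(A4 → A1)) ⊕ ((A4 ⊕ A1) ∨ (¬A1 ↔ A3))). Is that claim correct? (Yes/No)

Test each input against both g and the formula:
  A1=0, A2=0, A3=0, A4=0: formula gives 0, g = 0 ✓
  A1=0, A2=0, A3=0, A4=1: formula gives 1, g = 1 ✓
  A1=0, A2=0, A3=1, A4=0: formula gives 0, g = 0 ✓
  A1=0, A2=0, A3=1, A4=1: formula gives 1, g = 1 ✓
  …and likewise for the remaining 12 rows.
Every row agrees, so the formula is equivalent.

Yes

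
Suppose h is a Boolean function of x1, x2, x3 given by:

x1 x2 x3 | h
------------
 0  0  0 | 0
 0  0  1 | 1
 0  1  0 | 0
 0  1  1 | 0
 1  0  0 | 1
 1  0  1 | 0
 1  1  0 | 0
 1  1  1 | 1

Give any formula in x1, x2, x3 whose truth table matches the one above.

Collect the rows where h=1 — (0,0,1), (1,0,0), (1,1,1) — and write one minterm per row: ¬x1·¬x2·x3, x1·¬x2·¬x3, x1·x2·x3. Their union (logical OR) reproduces the table exactly.

h(x1, x2, x3) = (((x1' · x2') · x3) + ((x1 · x2') · x3')) + ((x1 · x2) · x3)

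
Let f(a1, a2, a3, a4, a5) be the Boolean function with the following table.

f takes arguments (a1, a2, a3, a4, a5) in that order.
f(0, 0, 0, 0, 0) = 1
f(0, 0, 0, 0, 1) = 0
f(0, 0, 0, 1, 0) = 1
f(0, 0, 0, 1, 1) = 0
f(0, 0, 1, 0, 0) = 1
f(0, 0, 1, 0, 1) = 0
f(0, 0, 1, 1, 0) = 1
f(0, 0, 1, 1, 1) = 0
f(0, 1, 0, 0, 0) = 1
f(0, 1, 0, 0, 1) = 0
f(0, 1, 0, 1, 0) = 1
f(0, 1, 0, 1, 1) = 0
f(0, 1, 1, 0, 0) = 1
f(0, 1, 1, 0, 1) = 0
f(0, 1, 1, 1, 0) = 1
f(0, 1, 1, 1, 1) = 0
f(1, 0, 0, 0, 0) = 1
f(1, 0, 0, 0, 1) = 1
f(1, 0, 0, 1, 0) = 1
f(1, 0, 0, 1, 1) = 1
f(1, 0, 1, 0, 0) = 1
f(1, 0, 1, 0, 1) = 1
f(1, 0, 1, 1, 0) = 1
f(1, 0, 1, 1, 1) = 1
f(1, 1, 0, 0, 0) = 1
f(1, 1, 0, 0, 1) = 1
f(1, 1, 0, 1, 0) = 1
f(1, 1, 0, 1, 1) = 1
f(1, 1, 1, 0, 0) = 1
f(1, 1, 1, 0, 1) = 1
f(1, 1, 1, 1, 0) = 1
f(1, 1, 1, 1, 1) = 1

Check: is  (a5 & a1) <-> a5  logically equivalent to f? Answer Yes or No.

Yes

Test each input against both f and the formula:
  a1=0, a2=0, a3=0, a4=0, a5=0: formula gives 1, f = 1 ✓
  a1=0, a2=0, a3=0, a4=0, a5=1: formula gives 0, f = 0 ✓
  a1=0, a2=0, a3=0, a4=1, a5=0: formula gives 1, f = 1 ✓
  a1=0, a2=0, a3=0, a4=1, a5=1: formula gives 0, f = 0 ✓
  …and likewise for the remaining 28 rows.
Every row agrees, so the formula is equivalent.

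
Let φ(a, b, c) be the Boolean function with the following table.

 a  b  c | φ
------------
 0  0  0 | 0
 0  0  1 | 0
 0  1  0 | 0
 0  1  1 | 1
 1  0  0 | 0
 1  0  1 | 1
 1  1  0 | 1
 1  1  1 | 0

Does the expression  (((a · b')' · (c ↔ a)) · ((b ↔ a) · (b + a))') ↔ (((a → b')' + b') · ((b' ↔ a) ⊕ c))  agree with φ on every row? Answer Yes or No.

Evaluate (((a · b')' · (c ↔ a)) · ((b ↔ a) · (b + a))') ↔ (((a → b')' + b') · ((b' ↔ a) ⊕ c)) on each row and compare to φ:
  a=0, b=0, c=0: formula gives 0, φ = 0 ✓
  a=0, b=0, c=1: formula gives 0, φ = 0 ✓
  a=0, b=1, c=0: formula gives 0, φ = 0 ✓
  a=0, b=1, c=1: formula gives 1, φ = 1 ✓
  a=1, b=0, c=0: formula gives 0, φ = 0 ✓
  … (the remaining 3 rows also agree.)
No disagreement on any input; they are logically equivalent.

Yes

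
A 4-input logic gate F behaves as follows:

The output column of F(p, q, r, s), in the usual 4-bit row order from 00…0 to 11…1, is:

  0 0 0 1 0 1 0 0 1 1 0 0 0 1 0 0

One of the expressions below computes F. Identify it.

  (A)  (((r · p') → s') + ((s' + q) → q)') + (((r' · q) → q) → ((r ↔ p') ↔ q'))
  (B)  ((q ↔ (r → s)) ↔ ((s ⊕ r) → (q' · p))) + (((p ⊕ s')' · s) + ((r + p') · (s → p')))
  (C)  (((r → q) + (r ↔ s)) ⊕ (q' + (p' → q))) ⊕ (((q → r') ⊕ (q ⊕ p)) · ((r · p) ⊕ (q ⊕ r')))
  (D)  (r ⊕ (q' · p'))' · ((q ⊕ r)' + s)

D

(A) fails at (0,0,0,0): the formula yields 1, F is 0.
(B) fails at (0,0,0,0): the formula yields 1, F is 0.
(C) fails at (0,0,0,0): the formula yields 1, F is 0.
Only (D) survives; checking it on all 16 rows confirms it matches F.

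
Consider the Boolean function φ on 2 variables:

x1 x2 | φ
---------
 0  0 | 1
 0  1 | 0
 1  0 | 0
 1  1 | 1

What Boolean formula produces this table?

φ(x1, x2) = (x1 ⊕ x2)'

The output is 1 exactly when an even number of inputs are 1 — the complement of 2-way XOR.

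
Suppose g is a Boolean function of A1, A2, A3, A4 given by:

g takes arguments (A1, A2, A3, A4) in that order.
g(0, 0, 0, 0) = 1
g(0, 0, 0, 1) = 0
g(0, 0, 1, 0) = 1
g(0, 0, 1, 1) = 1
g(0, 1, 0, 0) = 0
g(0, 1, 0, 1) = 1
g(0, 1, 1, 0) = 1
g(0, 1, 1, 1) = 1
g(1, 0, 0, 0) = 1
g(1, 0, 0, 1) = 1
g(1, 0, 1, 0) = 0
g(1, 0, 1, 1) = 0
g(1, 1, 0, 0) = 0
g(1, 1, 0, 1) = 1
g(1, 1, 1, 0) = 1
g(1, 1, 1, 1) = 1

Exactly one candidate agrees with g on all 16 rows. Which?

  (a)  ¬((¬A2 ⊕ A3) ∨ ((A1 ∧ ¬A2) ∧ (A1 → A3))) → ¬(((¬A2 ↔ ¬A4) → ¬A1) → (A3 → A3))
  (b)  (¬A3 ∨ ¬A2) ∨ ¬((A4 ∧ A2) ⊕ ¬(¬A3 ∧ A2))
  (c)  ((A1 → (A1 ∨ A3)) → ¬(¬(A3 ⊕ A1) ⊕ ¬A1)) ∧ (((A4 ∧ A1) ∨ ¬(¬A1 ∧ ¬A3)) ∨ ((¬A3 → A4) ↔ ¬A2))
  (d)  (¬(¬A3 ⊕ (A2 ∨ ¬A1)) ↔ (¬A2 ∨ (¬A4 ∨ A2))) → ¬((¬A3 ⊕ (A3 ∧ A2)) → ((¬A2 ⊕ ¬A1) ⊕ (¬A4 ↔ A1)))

d

(a) fails at (0,0,0,1): the formula yields 1, g is 0.
(b) fails at (0,0,0,1): the formula yields 1, g is 0.
(c) fails at (0,0,0,0): the formula yields 0, g is 1.
(d) is the remaining candidate, and it agrees with g on all 16 inputs.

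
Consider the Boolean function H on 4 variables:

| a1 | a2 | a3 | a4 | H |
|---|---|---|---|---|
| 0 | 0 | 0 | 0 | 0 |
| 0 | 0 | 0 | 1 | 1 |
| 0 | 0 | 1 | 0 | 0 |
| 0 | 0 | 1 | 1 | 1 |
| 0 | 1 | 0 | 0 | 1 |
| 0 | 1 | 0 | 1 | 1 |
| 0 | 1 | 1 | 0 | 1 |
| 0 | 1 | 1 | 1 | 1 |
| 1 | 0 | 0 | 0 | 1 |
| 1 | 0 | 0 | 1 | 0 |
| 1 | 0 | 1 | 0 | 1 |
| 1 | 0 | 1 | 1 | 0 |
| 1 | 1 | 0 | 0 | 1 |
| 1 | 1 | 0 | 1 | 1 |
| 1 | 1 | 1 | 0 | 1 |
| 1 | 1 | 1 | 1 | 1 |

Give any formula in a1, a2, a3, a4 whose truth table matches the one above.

The 0-rows are (0,0,0,0), (0,0,1,0), (1,0,0,1), (1,0,1,1). Take each as a conjunction (¬a1·¬a2·¬a3·¬a4, ¬a1·¬a2·a3·¬a4, a1·¬a2·¬a3·a4, a1·¬a2·a3·a4), form their disjunction, and complement — that gives a formula that is 1 everywhere H is.

H(a1, a2, a3, a4) = ¬((((((¬a1 ∧ ¬a2) ∧ ¬a3) ∧ ¬a4) ∨ (((¬a1 ∧ ¬a2) ∧ a3) ∧ ¬a4)) ∨ (((a1 ∧ ¬a2) ∧ ¬a3) ∧ a4)) ∨ (((a1 ∧ ¬a2) ∧ a3) ∧ a4))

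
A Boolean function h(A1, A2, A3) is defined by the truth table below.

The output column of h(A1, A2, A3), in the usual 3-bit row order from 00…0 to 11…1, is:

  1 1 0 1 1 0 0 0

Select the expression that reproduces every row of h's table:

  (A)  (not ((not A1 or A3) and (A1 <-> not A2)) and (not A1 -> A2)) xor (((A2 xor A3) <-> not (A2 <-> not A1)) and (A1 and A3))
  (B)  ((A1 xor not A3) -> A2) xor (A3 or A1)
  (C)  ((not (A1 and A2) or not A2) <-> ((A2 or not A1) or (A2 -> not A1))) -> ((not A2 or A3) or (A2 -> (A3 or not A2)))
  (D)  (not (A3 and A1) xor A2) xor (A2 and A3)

D

(A): at (0,0,0) it gives 0, but h = 1 — eliminated.
(B): at (0,0,0) it gives 0, but h = 1 — eliminated.
(C): at (1,0,1) it gives 1, but h = 0 — eliminated.
(D) is the remaining candidate, and it agrees with h on all 8 inputs.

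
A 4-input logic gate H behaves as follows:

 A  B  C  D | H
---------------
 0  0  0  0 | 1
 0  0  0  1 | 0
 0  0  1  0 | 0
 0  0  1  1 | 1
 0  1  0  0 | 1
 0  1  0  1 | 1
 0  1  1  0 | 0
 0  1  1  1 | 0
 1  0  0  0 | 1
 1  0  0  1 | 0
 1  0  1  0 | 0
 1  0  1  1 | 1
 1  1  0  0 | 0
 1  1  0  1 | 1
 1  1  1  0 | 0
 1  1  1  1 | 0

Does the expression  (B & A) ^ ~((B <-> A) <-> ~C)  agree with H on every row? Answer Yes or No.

Test each input against both H and the formula:
  A=0, B=0, C=0, D=0: formula gives 0, but H = 1 ✗
Row (0,0,0,0) is a counterexample, so the formula is not equivalent to H.

No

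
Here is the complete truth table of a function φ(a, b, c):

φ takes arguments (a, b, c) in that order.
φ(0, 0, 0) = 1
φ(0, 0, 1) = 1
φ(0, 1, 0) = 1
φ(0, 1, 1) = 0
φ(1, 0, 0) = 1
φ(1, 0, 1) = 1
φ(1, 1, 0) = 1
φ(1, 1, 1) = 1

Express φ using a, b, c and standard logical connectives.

φ(a, b, c) = ((a' · b) · c)'

Only row (0,1,1) gives 0. So φ is 1 everywhere except there — the complement of the minterm ¬a·b·c.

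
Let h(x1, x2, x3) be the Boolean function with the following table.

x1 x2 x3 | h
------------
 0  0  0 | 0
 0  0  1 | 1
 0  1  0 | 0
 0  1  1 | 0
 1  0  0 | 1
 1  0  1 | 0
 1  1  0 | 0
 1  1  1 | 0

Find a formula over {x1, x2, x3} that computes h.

Collect the rows where h=1 — (0,0,1), (1,0,0) — and write one minterm per row: ¬x1·¬x2·x3, x1·¬x2·¬x3. Their union (logical OR) reproduces the table exactly.

h(x1, x2, x3) = ((NOT x1 AND NOT x2) AND x3) OR ((x1 AND NOT x2) AND NOT x3)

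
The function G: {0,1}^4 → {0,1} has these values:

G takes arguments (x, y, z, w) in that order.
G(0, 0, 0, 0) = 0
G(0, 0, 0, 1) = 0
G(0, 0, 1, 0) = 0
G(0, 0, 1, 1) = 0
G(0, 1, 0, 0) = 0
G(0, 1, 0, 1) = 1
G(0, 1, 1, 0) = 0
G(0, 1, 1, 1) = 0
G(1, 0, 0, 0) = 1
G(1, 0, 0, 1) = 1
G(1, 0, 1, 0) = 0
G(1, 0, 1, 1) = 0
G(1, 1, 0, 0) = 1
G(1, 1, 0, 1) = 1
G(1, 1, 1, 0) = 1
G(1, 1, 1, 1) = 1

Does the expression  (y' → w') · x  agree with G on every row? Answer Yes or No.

No

Test each input against both G and the formula:
  x=0, y=0, z=0, w=0: formula gives 0, G = 0 ✓
  x=0, y=0, z=0, w=1: formula gives 0, G = 0 ✓
  x=0, y=0, z=1, w=0: formula gives 0, G = 0 ✓
  x=0, y=0, z=1, w=1: formula gives 0, G = 0 ✓
  …
  x=0, y=1, z=0, w=1: formula gives 0, but G = 1 ✗
A single disagreement suffices: at (0,1,0,1) they differ, so the formula does not compute G.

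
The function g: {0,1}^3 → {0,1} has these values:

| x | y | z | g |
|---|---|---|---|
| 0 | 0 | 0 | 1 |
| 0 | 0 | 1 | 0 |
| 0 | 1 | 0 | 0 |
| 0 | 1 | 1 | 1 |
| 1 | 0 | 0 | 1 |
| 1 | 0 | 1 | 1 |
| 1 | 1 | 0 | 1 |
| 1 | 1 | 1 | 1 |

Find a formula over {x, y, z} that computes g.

g(x, y, z) = NOT (((NOT x AND NOT y) AND z) OR ((NOT x AND y) AND NOT z))

g is 0 on only 2 rows — (0,0,1), (0,1,0). Writing each as a minterm (¬x·¬y·z, ¬x·y·¬z) and OR-ing them characterizes exactly where g=0, so g is the negation of that disjunction.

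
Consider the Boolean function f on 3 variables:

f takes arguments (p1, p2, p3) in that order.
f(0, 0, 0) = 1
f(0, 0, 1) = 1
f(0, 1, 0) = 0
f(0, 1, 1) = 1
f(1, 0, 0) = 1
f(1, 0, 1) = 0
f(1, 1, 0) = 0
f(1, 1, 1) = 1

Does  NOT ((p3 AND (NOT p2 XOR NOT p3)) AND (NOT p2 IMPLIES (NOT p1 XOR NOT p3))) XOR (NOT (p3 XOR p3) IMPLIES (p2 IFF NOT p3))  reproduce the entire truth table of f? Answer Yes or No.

Yes

Evaluate NOT ((p3 AND (NOT p2 XOR NOT p3)) AND (NOT p2 IMPLIES (NOT p1 XOR NOT p3))) XOR (NOT (p3 XOR p3) IMPLIES (p2 IFF NOT p3)) on each row and compare to f:
  p1=0, p2=0, p3=0: formula gives 1, f = 1 ✓
  p1=0, p2=0, p3=1: formula gives 1, f = 1 ✓
  p1=0, p2=1, p3=0: formula gives 0, f = 0 ✓
  p1=0, p2=1, p3=1: formula gives 1, f = 1 ✓
  p1=1, p2=0, p3=0: formula gives 1, f = 1 ✓
  … (the remaining 3 rows also agree.)
Every row agrees, so the formula is equivalent.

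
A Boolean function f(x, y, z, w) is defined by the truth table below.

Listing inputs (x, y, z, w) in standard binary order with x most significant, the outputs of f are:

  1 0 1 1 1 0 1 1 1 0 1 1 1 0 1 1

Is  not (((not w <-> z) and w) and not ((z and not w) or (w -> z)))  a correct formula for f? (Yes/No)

Yes

Evaluate not (((not w <-> z) and w) and not ((z and not w) or (w -> z))) on each row and compare to f:
  x=0, y=0, z=0, w=0: formula gives 1, f = 1 ✓
  x=0, y=0, z=0, w=1: formula gives 0, f = 0 ✓
  x=0, y=0, z=1, w=0: formula gives 1, f = 1 ✓
  x=0, y=0, z=1, w=1: formula gives 1, f = 1 ✓
  …and likewise for the remaining 12 rows.
No disagreement on any input; they are logically equivalent.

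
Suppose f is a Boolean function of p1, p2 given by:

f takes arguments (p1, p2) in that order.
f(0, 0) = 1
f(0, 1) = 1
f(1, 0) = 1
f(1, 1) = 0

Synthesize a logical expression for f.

f(p1, p2) = ~(p1 & p2)

The output is 0 only when every input is 1 — NAND of all inputs.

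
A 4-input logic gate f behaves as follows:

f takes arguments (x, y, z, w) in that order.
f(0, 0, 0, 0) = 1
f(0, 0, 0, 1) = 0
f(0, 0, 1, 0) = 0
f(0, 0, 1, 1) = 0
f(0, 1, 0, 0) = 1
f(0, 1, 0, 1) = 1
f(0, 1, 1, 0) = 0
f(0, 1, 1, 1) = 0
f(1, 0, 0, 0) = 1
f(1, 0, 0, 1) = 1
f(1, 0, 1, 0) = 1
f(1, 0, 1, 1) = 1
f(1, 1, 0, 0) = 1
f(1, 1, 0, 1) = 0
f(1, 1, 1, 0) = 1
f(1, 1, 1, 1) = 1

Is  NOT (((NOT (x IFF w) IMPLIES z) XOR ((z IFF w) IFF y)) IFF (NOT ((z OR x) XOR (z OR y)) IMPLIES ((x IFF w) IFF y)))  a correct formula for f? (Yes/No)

Yes

Test each input against both f and the formula:
  x=0, y=0, z=0, w=0: formula gives 1, f = 1 ✓
  x=0, y=0, z=0, w=1: formula gives 0, f = 0 ✓
  x=0, y=0, z=1, w=0: formula gives 0, f = 0 ✓
  x=0, y=0, z=1, w=1: formula gives 0, f = 0 ✓
  … (the remaining 12 rows also agree.)
Every row agrees, so the formula is equivalent.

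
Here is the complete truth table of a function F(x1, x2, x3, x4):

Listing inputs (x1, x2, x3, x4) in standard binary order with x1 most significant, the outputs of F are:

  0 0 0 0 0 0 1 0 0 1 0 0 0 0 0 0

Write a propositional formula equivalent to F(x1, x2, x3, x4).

Collect the rows where F=1 — (0,1,1,0), (1,0,0,1) — and write one minterm per row: ¬x1·x2·x3·¬x4, x1·¬x2·¬x3·x4. Their union (logical OR) reproduces the table exactly.

F(x1, x2, x3, x4) = (((NOT x1 AND x2) AND x3) AND NOT x4) OR (((x1 AND NOT x2) AND NOT x3) AND x4)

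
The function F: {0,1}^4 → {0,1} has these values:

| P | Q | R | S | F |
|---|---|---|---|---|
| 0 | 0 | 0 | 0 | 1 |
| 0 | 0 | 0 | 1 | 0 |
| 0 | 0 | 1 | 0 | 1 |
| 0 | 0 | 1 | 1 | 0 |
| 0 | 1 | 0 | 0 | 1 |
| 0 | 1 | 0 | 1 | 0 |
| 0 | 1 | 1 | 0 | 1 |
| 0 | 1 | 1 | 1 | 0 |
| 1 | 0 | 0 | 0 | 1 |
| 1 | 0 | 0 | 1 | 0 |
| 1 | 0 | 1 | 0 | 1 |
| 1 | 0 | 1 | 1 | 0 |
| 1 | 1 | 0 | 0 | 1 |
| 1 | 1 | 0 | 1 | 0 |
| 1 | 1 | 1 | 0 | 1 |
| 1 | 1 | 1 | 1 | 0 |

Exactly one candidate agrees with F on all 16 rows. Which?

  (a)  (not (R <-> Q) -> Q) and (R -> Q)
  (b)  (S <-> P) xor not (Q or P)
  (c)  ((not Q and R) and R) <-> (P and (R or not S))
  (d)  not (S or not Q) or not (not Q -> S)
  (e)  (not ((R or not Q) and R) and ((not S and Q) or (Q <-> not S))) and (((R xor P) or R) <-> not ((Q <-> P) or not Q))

(a) fails at (0,0,0,1): the formula yields 1, F is 0.
(b) fails at (0,0,0,0): the formula yields 0, F is 1.
(c) fails at (0,0,0,1): the formula yields 1, F is 0.
(e) fails at (0,0,0,0): the formula yields 0, F is 1.
Only (d) survives; checking it on all 16 rows confirms it matches F.

d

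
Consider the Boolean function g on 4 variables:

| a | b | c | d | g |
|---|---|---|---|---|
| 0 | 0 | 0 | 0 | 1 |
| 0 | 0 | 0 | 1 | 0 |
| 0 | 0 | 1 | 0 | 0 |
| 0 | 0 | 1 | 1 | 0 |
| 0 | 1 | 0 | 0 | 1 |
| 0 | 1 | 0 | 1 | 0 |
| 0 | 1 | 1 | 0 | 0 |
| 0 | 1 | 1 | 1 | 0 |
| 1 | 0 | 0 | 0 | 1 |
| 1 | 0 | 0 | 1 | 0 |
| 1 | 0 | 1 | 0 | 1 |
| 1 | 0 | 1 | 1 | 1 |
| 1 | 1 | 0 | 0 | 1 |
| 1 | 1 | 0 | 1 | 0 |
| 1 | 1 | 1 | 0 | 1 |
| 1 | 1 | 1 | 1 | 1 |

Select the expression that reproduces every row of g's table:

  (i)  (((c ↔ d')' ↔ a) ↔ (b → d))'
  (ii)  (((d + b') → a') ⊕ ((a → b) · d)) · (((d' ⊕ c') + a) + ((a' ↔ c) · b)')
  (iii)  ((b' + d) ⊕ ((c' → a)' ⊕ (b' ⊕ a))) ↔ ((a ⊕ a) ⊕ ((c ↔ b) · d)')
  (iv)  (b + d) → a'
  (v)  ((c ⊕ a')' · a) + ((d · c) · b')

(i): at (0,0,1,1) it gives 1, but g = 0 — eliminated.
(ii): at (0,0,1,0) it gives 1, but g = 0 — eliminated.
(iv): at (0,0,0,1) it gives 1, but g = 0 — eliminated.
(v): at (0,0,0,0) it gives 0, but g = 1 — eliminated.
(iii) is the remaining candidate, and it agrees with g on all 16 inputs.

iii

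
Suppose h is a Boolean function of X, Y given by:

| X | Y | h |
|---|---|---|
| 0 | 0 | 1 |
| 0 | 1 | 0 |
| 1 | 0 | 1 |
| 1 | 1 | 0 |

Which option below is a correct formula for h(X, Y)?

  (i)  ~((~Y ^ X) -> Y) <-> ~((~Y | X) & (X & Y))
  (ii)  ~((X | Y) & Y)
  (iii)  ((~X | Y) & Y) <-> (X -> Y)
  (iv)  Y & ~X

(i): at (1,0) it gives 0, but h = 1 — eliminated.
(iii): at (0,0) it gives 0, but h = 1 — eliminated.
(iv): at (0,0) it gives 0, but h = 1 — eliminated.
Only (ii) survives; checking it on all 4 rows confirms it matches h.

ii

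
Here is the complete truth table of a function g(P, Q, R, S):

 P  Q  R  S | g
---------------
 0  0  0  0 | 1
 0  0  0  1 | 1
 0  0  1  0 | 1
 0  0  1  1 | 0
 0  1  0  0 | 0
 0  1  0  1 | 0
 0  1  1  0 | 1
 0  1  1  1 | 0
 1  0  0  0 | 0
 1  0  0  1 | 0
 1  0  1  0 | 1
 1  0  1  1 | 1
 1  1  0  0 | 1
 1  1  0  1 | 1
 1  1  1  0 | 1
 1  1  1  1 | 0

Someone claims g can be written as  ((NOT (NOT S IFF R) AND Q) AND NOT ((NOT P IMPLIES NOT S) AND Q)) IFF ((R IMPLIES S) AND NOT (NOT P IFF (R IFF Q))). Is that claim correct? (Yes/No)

Test each input against both g and the formula:
  P=0, Q=0, R=0, S=0: formula gives 1, g = 1 ✓
  P=0, Q=0, R=0, S=1: formula gives 1, g = 1 ✓
  P=0, Q=0, R=1, S=0: formula gives 1, g = 1 ✓
  P=0, Q=0, R=1, S=1: formula gives 0, g = 0 ✓
  …and likewise for the remaining 12 rows.
Every row agrees, so the formula is equivalent.

Yes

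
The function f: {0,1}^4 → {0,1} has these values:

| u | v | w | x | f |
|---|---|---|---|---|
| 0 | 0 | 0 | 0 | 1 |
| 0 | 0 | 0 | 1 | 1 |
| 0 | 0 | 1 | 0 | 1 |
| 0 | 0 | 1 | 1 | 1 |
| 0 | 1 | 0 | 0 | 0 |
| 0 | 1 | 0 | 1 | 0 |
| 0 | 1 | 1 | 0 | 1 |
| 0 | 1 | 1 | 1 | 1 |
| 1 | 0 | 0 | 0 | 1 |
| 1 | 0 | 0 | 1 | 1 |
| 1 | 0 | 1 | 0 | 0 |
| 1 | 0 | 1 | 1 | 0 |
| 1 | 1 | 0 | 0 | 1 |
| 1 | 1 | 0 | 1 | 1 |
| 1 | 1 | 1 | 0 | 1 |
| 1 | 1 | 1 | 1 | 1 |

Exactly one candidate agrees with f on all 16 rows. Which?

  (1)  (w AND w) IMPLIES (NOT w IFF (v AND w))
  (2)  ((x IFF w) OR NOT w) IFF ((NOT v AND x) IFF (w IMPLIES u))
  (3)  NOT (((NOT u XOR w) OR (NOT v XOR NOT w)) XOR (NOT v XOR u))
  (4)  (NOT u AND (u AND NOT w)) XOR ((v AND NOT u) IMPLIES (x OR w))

3

(1): at (0,1,0,0) it gives 1, but f = 0 — eliminated.
(2): at (0,0,0,0) it gives 0, but f = 1 — eliminated.
(4): at (0,1,0,1) it gives 1, but f = 0 — eliminated.
That leaves (3). Evaluating it on every row reproduces the table of f exactly.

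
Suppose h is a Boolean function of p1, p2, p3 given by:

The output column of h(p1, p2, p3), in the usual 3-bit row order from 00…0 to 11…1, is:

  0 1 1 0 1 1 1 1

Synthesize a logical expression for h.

h is 0 on only 2 rows — (0,0,0), (0,1,1). Writing each as a minterm (¬p1·¬p2·¬p3, ¬p1·p2·p3) and OR-ing them characterizes exactly where h=0, so h is the negation of that disjunction.

h(p1, p2, p3) = not (((not p1 and not p2) and not p3) or ((not p1 and p2) and p3))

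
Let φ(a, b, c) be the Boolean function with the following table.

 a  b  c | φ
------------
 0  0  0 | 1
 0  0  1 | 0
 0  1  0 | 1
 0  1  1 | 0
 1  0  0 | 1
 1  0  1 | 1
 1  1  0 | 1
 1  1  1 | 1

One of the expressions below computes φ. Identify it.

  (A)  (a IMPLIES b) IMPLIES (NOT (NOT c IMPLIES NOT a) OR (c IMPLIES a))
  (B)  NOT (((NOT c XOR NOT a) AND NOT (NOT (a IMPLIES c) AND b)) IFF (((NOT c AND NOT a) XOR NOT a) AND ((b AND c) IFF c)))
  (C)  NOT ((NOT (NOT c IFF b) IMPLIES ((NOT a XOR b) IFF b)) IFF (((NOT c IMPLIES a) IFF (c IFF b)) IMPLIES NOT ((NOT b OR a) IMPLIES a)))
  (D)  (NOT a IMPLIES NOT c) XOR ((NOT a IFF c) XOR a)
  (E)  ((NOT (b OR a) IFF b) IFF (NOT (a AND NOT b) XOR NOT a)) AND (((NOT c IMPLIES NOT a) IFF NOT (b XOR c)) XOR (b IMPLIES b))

A

(B): at (0,0,0) it gives 0, but φ = 1 — eliminated.
(C): at (1,0,1) it gives 0, but φ = 1 — eliminated.
(D): at (0,0,1) it gives 1, but φ = 0 — eliminated.
(E): at (0,0,0) it gives 0, but φ = 1 — eliminated.
That leaves (A). Evaluating it on every row reproduces the table of φ exactly.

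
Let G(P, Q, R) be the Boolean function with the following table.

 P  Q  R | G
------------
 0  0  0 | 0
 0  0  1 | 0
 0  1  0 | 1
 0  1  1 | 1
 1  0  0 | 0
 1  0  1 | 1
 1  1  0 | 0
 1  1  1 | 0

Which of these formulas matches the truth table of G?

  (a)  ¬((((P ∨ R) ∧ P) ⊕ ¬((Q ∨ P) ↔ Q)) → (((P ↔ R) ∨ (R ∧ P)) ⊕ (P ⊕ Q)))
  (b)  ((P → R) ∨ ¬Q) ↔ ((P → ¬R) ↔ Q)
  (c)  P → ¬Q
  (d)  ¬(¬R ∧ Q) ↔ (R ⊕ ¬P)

b

(a): at (0,1,0) it gives 0, but G = 1 — eliminated.
(c): at (0,0,0) it gives 1, but G = 0 — eliminated.
(d): at (0,0,0) it gives 1, but G = 0 — eliminated.
(b) is the remaining candidate, and it agrees with G on all 8 inputs.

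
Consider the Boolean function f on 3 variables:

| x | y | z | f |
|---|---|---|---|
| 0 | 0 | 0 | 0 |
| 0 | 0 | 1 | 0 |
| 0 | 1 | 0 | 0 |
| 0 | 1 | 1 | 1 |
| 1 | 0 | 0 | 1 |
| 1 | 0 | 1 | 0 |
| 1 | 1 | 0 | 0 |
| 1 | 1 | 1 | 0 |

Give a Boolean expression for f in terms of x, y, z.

f(x, y, z) = ((~x & y) & z) | ((x & ~y) & ~z)

The 1-rows are (0,1,1), (1,0,0). Each contributes one minterm — ¬x·y·z; x·¬y·¬z — and their disjunction is a sum-of-products form of f.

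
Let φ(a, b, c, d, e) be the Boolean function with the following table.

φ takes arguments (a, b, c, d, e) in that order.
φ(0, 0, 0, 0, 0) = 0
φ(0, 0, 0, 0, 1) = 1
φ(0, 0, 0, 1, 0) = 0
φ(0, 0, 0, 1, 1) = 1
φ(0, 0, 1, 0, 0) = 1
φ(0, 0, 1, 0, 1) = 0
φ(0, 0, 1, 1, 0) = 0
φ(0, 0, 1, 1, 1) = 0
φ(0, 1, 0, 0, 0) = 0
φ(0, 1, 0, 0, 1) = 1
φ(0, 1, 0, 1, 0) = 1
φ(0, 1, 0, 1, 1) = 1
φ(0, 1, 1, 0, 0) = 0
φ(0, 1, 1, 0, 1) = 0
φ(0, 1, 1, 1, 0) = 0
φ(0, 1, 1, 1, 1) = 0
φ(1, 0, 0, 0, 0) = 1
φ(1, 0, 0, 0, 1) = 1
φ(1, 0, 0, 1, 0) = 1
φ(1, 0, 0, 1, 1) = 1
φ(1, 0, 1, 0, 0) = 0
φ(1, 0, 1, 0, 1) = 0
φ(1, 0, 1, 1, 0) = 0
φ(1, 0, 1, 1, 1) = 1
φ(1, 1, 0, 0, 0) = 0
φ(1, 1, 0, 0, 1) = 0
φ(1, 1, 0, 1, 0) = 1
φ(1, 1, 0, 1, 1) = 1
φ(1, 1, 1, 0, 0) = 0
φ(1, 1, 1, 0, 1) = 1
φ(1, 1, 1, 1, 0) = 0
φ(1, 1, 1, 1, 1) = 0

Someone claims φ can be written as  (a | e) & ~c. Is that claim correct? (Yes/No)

No

Evaluate (a | e) & ~c on each row and compare to φ:
  a=0, b=0, c=0, d=0, e=0: formula gives 0, φ = 0 ✓
  a=0, b=0, c=0, d=0, e=1: formula gives 1, φ = 1 ✓
  a=0, b=0, c=0, d=1, e=0: formula gives 0, φ = 0 ✓
  a=0, b=0, c=0, d=1, e=1: formula gives 1, φ = 1 ✓
  a=0, b=0, c=1, d=0, e=0: formula gives 0, but φ = 1 ✗
Since they disagree at (0,0,1,0,0), the expression is not a correct formula for φ.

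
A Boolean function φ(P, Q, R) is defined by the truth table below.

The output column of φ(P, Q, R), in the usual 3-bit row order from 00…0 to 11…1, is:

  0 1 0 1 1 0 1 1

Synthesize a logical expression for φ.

φ(P, Q, R) = NOT ((((NOT P AND NOT Q) AND NOT R) OR ((NOT P AND Q) AND NOT R)) OR ((P AND NOT Q) AND R))

φ is 0 on only 3 rows — (0,0,0), (0,1,0), (1,0,1). Writing each as a minterm (¬P·¬Q·¬R, ¬P·Q·¬R, P·¬Q·R) and OR-ing them characterizes exactly where φ=0, so φ is the negation of that disjunction.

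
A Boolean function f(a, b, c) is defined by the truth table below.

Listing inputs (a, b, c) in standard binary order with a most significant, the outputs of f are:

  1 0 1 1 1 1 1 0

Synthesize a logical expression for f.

f(a, b, c) = not (((not a and not b) and c) or ((a and b) and c))

There are just 2 zero rows: (0,0,1), (1,1,1). Their minterms are ¬a·¬b·c, a·b·c; the OR of those covers precisely the 0-outputs, and negating it yields f.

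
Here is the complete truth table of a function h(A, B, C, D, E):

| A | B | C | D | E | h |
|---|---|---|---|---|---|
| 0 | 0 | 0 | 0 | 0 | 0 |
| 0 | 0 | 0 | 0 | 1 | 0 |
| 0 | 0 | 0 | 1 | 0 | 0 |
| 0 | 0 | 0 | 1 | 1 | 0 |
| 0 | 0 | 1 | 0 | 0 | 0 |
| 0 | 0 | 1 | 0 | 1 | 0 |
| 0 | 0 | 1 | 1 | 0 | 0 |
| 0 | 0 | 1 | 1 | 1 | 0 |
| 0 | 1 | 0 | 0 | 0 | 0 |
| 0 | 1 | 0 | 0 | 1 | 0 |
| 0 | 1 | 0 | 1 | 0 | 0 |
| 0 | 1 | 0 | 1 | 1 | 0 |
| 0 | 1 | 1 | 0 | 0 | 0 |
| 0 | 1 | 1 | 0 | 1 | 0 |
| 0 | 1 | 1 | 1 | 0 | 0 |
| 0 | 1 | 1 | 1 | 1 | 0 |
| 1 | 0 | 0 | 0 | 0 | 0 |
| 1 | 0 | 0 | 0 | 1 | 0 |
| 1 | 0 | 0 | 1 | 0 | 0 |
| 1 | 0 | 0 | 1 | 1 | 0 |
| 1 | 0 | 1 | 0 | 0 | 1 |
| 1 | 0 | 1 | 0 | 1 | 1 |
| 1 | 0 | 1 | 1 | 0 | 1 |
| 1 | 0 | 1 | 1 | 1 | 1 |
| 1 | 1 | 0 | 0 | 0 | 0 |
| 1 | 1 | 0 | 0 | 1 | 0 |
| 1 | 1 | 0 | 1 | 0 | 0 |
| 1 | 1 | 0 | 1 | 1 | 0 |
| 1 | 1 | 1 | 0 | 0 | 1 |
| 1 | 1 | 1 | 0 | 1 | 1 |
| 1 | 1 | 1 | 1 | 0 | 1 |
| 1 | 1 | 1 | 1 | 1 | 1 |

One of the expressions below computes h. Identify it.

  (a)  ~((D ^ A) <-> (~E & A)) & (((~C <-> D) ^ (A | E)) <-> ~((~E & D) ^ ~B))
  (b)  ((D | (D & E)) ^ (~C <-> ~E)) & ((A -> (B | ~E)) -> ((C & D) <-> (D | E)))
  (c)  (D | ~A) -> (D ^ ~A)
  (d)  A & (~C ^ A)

(a) fails at (0,0,0,1,0): the formula yields 1, h is 0.
(b) fails at (0,0,0,0,0): the formula yields 1, h is 0.
(c) fails at (0,0,0,0,0): the formula yields 1, h is 0.
(d) is the remaining candidate, and it agrees with h on all 32 inputs.

d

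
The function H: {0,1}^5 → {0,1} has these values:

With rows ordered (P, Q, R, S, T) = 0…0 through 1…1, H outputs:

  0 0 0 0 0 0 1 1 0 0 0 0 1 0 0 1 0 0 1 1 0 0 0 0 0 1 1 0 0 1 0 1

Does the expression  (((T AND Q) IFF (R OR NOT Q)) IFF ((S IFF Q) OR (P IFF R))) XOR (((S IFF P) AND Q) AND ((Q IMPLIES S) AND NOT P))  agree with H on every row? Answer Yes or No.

Test each input against both H and the formula:
  P=0, Q=0, R=0, S=0, T=0: formula gives 0, H = 0 ✓
  P=0, Q=0, R=0, S=0, T=1: formula gives 0, H = 0 ✓
  P=0, Q=0, R=0, S=1, T=0: formula gives 0, H = 0 ✓
  P=0, Q=0, R=0, S=1, T=1: formula gives 0, H = 0 ✓
  …
  P=0, Q=1, R=0, S=0, T=0: formula gives 1, but H = 0 ✗
A single disagreement suffices: at (0,1,0,0,0) they differ, so the formula does not compute H.

No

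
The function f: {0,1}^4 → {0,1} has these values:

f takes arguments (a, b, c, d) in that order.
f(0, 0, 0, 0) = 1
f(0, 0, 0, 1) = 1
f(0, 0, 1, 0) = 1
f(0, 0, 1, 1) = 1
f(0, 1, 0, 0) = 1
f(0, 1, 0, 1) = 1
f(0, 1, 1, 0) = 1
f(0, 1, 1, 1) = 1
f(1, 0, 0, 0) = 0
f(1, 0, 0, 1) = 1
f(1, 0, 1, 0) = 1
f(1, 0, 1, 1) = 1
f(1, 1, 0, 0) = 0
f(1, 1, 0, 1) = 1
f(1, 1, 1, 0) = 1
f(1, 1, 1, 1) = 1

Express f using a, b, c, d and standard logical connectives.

There are just 2 zero rows: (1,0,0,0), (1,1,0,0). Their minterms are a·¬b·¬c·¬d, a·b·¬c·¬d; the OR of those covers precisely the 0-outputs, and negating it yields f.

f(a, b, c, d) = NOT ((((a AND NOT b) AND NOT c) AND NOT d) OR (((a AND b) AND NOT c) AND NOT d))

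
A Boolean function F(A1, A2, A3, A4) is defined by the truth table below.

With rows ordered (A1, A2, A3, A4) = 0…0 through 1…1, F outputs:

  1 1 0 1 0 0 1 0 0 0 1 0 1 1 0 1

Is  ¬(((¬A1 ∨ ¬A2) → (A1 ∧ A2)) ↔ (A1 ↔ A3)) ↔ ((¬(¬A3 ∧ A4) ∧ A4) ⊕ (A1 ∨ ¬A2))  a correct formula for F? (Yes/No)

Yes

Check the formula against F row by row:
  A1=0, A2=0, A3=0, A4=0: formula gives 1, F = 1 ✓
  A1=0, A2=0, A3=0, A4=1: formula gives 1, F = 1 ✓
  A1=0, A2=0, A3=1, A4=0: formula gives 0, F = 0 ✓
  A1=0, A2=0, A3=1, A4=1: formula gives 1, F = 1 ✓
  …and likewise for the remaining 12 rows.
All 16 rows match — the expression computes F exactly.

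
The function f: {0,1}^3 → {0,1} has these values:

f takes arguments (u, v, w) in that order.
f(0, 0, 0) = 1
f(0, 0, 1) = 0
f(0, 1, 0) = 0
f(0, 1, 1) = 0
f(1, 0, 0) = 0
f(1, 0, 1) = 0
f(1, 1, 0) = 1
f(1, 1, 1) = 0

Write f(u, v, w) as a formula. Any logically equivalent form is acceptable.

Collect the rows where f=1 — (0,0,0), (1,1,0) — and write one minterm per row: ¬u·¬v·¬w, u·v·¬w. Their union (logical OR) reproduces the table exactly.

f(u, v, w) = ((NOT u AND NOT v) AND NOT w) OR ((u AND v) AND NOT w)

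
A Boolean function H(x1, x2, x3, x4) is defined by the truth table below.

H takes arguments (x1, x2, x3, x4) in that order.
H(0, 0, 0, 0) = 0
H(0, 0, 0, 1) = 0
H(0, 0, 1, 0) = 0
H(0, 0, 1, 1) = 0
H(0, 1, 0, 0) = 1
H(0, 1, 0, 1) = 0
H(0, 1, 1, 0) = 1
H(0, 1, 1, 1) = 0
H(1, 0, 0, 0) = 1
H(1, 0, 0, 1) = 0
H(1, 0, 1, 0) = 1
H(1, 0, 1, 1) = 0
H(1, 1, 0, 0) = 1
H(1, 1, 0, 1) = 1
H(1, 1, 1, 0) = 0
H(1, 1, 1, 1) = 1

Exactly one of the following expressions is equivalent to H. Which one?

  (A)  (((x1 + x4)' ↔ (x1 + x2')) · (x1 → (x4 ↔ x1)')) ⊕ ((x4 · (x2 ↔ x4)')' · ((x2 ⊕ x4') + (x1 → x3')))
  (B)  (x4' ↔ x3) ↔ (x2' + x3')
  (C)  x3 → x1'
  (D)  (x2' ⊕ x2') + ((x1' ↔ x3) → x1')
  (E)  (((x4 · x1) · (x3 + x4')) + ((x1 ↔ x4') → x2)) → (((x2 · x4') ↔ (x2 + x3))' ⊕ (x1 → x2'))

(B) disagrees with H on (0,0,0,1) (formula → 1, table → 0); rule it out.
(C) disagrees with H on (0,0,0,0) (formula → 1, table → 0); rule it out.
(D) disagrees with H on (0,0,0,0) (formula → 1, table → 0); rule it out.
(E) disagrees with H on (0,0,0,0) (formula → 1, table → 0); rule it out.
Only (A) survives; checking it on all 16 rows confirms it matches H.

A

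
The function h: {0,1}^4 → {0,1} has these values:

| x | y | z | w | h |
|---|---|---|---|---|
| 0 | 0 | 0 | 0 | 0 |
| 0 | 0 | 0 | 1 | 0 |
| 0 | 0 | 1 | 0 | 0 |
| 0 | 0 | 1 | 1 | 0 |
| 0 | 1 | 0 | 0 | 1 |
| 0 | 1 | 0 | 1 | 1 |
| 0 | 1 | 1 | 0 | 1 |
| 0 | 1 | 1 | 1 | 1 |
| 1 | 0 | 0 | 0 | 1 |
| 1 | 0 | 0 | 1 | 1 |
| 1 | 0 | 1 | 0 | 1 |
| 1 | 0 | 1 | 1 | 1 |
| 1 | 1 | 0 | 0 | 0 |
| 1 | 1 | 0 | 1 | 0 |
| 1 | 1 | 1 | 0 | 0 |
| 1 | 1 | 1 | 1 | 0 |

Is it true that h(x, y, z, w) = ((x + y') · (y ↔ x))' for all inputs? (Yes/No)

Yes

Evaluate ((x + y') · (y ↔ x))' on each row and compare to h:
  x=0, y=0, z=0, w=0: formula gives 0, h = 0 ✓
  x=0, y=0, z=0, w=1: formula gives 0, h = 0 ✓
  x=0, y=0, z=1, w=0: formula gives 0, h = 0 ✓
  x=0, y=0, z=1, w=1: formula gives 0, h = 0 ✓
  …and likewise for the remaining 12 rows.
Every row agrees, so the formula is equivalent.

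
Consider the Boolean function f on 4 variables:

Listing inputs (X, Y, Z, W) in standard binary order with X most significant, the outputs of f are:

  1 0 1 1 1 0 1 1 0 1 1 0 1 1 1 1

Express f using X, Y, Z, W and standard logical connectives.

f(X, Y, Z, W) = ((((((X' · Y') · Z') · W) + (((X' · Y) · Z') · W)) + (((X · Y') · Z') · W')) + (((X · Y') · Z) · W))'

f is 0 on only 4 rows — (0,0,0,1), (0,1,0,1), (1,0,0,0), (1,0,1,1). Writing each as a minterm (¬X·¬Y·¬Z·W, ¬X·Y·¬Z·W, X·¬Y·¬Z·¬W, X·¬Y·Z·W) and OR-ing them characterizes exactly where f=0, so f is the negation of that disjunction.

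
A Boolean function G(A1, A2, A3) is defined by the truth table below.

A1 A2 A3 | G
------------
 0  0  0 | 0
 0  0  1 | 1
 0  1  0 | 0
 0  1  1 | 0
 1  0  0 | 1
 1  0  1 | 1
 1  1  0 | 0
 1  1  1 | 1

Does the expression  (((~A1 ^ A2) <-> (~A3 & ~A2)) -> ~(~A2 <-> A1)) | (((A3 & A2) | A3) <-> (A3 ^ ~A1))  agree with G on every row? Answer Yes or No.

Evaluate (((~A1 ^ A2) <-> (~A3 & ~A2)) -> ~(~A2 <-> A1)) | (((A3 & A2) | A3) <-> (A3 ^ ~A1)) on each row and compare to G:
  A1=0, A2=0, A3=0: formula gives 1, but G = 0 ✗
Since they disagree at (0,0,0), the expression is not a correct formula for G.

No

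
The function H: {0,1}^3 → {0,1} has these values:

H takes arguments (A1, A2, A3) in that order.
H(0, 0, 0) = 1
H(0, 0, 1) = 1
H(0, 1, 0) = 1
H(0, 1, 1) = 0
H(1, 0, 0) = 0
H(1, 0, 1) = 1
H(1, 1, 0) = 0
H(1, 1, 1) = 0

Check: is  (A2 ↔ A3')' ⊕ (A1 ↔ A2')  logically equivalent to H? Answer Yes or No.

No

Check the formula against H row by row:
  A1=0, A2=0, A3=0: formula gives 1, H = 1 ✓
  A1=0, A2=0, A3=1: formula gives 0, but H = 1 ✗
Since they disagree at (0,0,1), the expression is not a correct formula for H.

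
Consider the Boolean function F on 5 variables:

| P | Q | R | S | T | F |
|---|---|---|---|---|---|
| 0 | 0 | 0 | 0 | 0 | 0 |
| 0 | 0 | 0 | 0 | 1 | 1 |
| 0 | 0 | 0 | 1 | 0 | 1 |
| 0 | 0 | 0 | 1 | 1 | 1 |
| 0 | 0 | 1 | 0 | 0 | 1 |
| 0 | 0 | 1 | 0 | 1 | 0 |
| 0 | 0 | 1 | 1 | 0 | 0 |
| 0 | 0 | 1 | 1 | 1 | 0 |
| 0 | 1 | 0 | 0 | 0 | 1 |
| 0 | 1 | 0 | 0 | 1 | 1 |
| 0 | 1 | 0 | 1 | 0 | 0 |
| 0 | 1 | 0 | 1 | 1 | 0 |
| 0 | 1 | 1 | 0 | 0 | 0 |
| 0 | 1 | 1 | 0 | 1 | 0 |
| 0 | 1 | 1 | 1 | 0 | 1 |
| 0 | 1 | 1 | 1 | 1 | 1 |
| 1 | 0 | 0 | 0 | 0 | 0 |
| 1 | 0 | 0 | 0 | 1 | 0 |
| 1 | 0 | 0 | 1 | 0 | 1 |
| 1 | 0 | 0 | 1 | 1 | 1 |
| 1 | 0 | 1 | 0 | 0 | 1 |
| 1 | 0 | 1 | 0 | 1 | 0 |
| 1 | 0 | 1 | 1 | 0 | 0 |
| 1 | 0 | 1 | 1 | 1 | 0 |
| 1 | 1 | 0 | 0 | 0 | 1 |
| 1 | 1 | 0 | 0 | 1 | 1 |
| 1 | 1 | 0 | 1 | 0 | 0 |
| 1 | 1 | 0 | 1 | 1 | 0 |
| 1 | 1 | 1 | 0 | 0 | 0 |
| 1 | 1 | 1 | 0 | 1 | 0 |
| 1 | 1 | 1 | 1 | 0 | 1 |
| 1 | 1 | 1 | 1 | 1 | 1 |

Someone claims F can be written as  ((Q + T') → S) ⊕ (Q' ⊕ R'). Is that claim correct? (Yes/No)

Check the formula against F row by row:
  P=0, Q=0, R=0, S=0, T=0: formula gives 0, F = 0 ✓
  P=0, Q=0, R=0, S=0, T=1: formula gives 1, F = 1 ✓
  P=0, Q=0, R=0, S=1, T=0: formula gives 1, F = 1 ✓
  P=0, Q=0, R=0, S=1, T=1: formula gives 1, F = 1 ✓
  …
  P=1, Q=0, R=0, S=0, T=1: formula gives 1, but F = 0 ✗
Since they disagree at (1,0,0,0,1), the expression is not a correct formula for F.

No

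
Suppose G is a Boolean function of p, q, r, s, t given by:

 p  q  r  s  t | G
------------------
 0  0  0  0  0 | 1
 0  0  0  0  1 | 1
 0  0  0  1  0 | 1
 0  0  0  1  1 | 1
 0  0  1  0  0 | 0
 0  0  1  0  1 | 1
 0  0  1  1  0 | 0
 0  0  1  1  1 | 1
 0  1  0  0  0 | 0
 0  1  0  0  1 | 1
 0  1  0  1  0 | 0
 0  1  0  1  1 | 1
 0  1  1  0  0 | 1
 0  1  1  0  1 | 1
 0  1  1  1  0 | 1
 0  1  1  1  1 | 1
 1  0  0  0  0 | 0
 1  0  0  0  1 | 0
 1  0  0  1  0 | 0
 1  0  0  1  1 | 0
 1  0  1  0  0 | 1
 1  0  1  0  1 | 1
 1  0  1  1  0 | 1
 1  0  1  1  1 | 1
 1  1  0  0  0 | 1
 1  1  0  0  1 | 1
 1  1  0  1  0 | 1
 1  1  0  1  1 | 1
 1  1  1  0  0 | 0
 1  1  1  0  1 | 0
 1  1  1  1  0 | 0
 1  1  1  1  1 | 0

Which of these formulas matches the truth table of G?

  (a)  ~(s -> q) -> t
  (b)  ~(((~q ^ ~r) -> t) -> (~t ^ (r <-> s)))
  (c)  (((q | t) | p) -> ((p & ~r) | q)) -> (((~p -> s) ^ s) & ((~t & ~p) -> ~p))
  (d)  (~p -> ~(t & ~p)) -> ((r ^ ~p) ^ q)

d

(a) disagrees with G on (0,0,0,1,0) (formula → 0, table → 1); rule it out.
(b) disagrees with G on (0,0,0,0,1) (formula → 0, table → 1); rule it out.
(c) disagrees with G on (0,0,0,0,0) (formula → 0, table → 1); rule it out.
That leaves (d). Evaluating it on every row reproduces the table of G exactly.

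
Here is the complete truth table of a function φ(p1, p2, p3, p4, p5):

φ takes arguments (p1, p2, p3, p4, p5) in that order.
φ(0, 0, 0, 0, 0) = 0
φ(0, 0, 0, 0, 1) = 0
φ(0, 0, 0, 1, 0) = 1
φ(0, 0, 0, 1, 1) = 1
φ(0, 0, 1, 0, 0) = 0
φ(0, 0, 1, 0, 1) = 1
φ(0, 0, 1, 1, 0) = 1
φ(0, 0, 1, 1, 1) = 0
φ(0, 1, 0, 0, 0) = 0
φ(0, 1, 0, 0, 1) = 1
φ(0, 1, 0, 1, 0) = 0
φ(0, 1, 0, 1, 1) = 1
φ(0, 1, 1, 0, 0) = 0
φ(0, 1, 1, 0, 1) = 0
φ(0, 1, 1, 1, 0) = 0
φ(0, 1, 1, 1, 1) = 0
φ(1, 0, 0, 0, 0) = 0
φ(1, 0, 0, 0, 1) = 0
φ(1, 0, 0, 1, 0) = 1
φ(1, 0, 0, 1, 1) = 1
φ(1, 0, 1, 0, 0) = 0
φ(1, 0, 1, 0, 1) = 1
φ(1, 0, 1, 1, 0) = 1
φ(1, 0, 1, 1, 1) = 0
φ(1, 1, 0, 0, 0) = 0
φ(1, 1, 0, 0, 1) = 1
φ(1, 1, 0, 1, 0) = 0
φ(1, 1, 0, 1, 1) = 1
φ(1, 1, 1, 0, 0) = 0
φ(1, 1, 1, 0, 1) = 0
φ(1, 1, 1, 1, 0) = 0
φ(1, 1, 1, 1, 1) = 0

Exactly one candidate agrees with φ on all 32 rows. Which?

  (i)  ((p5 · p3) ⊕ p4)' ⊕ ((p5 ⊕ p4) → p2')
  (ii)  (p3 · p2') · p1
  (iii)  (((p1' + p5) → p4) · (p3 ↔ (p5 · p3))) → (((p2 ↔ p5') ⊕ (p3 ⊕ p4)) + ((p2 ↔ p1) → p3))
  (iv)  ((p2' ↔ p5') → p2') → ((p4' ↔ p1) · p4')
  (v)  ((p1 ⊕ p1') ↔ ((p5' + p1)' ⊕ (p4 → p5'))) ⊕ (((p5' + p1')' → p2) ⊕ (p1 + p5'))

(ii) disagrees with φ on (0,0,0,1,0) (formula → 0, table → 1); rule it out.
(iii) disagrees with φ on (0,0,0,0,0) (formula → 1, table → 0); rule it out.
(iv) disagrees with φ on (0,0,0,1,0) (formula → 0, table → 1); rule it out.
(v) disagrees with φ on (0,0,0,0,0) (formula → 1, table → 0); rule it out.
That leaves (i). Evaluating it on every row reproduces the table of φ exactly.

i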